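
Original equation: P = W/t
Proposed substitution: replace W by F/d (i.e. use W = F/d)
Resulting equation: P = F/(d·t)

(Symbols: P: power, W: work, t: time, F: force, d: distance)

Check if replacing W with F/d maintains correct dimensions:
No

[W] = [L^2 M T^-2] and [F/d] = [M T^-2]. These differ, so the substitution replaces a quantity by one of different dimensions and the result P = F/(d·t) has LHS [L^2 M T^-3] vs RHS [M T^-3] — inconsistent.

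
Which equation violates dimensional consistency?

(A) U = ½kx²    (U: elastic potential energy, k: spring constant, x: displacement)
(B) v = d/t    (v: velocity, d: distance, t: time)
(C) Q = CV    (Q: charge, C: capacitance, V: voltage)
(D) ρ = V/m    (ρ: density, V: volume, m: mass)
(D) ρ = V/m

The equation (D) ρ = V/m is dimensionally incorrect.

LHS (ρ): [L^-3 M]
RHS (V/m): [L^3 M^-1] ✗

The dimensions do not match. The other three equations balance.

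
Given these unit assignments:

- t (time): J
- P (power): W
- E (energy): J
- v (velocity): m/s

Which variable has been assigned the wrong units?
t

The variable t (time) should have units s, not J.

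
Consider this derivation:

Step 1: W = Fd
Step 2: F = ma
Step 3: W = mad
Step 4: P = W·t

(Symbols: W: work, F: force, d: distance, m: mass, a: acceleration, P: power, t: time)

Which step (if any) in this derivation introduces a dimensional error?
Step 4

Step 1: W = Fd → LHS [L^2 M T^-2], RHS [L^2 M T^-2] ✓
Step 2: F = ma → LHS [L M T^-2], RHS [L M T^-2] ✓
Step 3: W = mad → LHS [L^2 M T^-2], RHS [L^2 M T^-2] ✓
Step 4: P = W·t → LHS [L^2 M T^-3], RHS [L^2 M T^-1] ✗

The first dimensional inconsistency appears in step 4: P = W·t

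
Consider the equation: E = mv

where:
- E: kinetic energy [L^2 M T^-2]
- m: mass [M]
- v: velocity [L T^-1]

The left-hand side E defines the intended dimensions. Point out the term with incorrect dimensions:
The right-hand side term mv

E has dimensions [L^2 M T^-2], but mv has dimensions [L M T^-1], so the term mv is dimensionally wrong for E.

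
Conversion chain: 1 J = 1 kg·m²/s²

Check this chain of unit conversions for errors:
The chain is correct (no errors).

Correct: Joule is defined as kg·m²/s²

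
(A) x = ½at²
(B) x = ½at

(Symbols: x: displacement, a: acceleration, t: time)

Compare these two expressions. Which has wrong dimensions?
(B)

(A) x = ½at²: LHS [L], RHS [L] ✓
(B) x = ½at: LHS [L], RHS [L T^-1] ✗

Expression (B) x = ½at is dimensionally incorrect.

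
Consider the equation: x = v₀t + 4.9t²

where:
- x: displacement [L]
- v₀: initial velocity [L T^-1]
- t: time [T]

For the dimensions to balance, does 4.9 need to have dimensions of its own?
Yes

x has dimensions [L], while t² alone has dimensions [T^2]. For the equation to balance, the factor 4.9 must carry dimensions [L T^-2] — it is a dimensional constant (a numerical value of a physical quantity with its units suppressed), not a pure number.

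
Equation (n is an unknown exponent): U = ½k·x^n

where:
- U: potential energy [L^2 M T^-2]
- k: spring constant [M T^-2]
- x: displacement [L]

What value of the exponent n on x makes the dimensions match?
n = 2

U has dimensions [L^2 M T^-2]; x has dimensions [L].
The rest of the RHS has dimensions [M T^-2], so x^n must supply [L^2].
With n = 2: ½k·x^2 has dimensions [L^2 M T^-2], matching the LHS ✓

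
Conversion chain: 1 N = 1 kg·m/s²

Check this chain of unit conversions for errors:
The chain is correct (no errors).

Correct: Newton is defined as kg·m/s²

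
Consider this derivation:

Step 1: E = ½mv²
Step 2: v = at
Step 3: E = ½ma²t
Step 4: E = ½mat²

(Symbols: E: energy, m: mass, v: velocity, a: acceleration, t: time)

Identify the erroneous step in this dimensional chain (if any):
Step 3

Step 1: E = ½mv² → LHS [L^2 M T^-2], RHS [L^2 M T^-2] ✓
Step 2: v = at → LHS [L T^-1], RHS [L T^-1] ✓
Step 3: E = ½ma²t → LHS [L^2 M T^-2], RHS [L^2 M T^-3] ✗

The first dimensional inconsistency appears in step 3: E = ½ma²t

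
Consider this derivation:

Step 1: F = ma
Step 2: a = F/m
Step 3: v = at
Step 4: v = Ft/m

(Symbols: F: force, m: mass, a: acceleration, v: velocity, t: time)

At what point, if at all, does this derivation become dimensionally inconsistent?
No step introduces an error — all steps are dimensionally consistent.

Step 1: F = ma → LHS [L M T^-2], RHS [L M T^-2] ✓
Step 2: a = F/m → LHS [L T^-2], RHS [L T^-2] ✓
Step 3: v = at → LHS [L T^-1], RHS [L T^-1] ✓
Step 4: v = Ft/m → LHS [L T^-1], RHS [L T^-1] ✓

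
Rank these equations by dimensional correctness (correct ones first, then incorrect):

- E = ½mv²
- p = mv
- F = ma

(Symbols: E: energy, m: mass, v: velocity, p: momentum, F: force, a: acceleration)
Dimensionally correct: E = ½mv², p = mv, F = ma
Dimensionally incorrect: none
Ordered (correct first, then incorrect): E = ½mv², p = mv, F = ma

- E = ½mv²: LHS [L^2 M T^-2], RHS [L^2 M T^-2] → correct ✓
- p = mv: LHS [L M T^-1], RHS [L M T^-1] → correct ✓
- F = ma: LHS [L M T^-2], RHS [L M T^-2] → correct ✓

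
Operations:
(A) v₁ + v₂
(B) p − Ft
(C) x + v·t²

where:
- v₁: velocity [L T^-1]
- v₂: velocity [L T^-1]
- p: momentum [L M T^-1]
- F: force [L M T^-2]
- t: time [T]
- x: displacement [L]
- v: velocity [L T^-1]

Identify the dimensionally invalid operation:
(C) x + v·t²

(A) v₁ + v₂: v₁ [L T^-1] and v₂ [L T^-1] — same dimensions ✓
(B) p − Ft: p [L M T^-1] and Ft [L M T^-1] — same dimensions ✓
(C) x + v·t²: x [L] and v·t² [L T] — different dimensions cannot be added/subtracted ✗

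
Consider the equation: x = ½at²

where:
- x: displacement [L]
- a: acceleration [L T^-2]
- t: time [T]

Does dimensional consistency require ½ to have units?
No

x has dimensions [L] and at² already has dimensions [L], so the equation balances without ½ contributing any dimensions. ½ is a pure (dimensionless) number; changing or removing it would not affect dimensional consistency.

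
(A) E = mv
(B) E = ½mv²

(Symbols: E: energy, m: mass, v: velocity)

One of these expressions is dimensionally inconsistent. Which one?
(A)

(A) E = mv: LHS [L^2 M T^-2], RHS [L M T^-1] ✗
(B) E = ½mv²: LHS [L^2 M T^-2], RHS [L^2 M T^-2] ✓

Expression (A) E = mv is dimensionally incorrect.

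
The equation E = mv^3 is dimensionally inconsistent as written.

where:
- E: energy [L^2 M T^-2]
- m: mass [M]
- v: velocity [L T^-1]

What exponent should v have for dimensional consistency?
The exponent of v should be 2: E = mv^2

The LHS E has dimensions [L^2 M T^-2]; v has dimensions [L T^-1].
As written, the RHS mv^3 (exponent 3 on v) has dimensions [L^3 M T^-3], which does not match.
With exponent 2, the RHS mv^2 has dimensions [L^2 M T^-2], matching the LHS.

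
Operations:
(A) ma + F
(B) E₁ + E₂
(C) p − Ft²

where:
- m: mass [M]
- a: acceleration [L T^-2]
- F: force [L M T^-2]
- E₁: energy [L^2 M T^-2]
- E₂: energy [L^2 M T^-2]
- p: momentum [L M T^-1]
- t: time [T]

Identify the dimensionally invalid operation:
(C) p − Ft²

(A) ma + F: ma [L M T^-2] and F [L M T^-2] — same dimensions ✓
(B) E₁ + E₂: E₁ [L^2 M T^-2] and E₂ [L^2 M T^-2] — same dimensions ✓
(C) p − Ft²: p [L M T^-1] and Ft² [L M] — different dimensions cannot be added/subtracted ✗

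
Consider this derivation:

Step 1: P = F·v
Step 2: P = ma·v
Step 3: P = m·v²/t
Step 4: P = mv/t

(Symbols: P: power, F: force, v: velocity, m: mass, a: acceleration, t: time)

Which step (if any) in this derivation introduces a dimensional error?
Step 4

Step 1: P = F·v → LHS [L^2 M T^-3], RHS [L^2 M T^-3] ✓
Step 2: P = ma·v → LHS [L^2 M T^-3], RHS [L^2 M T^-3] ✓
Step 3: P = m·v²/t → LHS [L^2 M T^-3], RHS [L^2 M T^-3] ✓
Step 4: P = mv/t → LHS [L^2 M T^-3], RHS [L M T^-2] ✗

The first dimensional inconsistency appears in step 4: P = mv/t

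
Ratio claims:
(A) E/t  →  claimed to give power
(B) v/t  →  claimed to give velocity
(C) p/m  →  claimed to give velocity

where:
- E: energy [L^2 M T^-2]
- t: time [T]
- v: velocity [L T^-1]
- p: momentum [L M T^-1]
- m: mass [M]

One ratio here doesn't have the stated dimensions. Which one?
(B) v/t does not give velocity

(A) E/t: [L^2 M T^-3] = power [L^2 M T^-3] ✓
(B) v/t: [L T^-2] ≠ velocity [L T^-1] ✗
(C) p/m: [L T^-1] = velocity [L T^-1] ✓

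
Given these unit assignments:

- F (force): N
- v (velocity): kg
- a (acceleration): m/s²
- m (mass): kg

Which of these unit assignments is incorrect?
v

The variable v (velocity) should have units m/s, not kg.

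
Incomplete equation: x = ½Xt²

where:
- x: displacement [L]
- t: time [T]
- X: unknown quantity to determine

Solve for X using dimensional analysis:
X = a (acceleration), dimensions [L T^-2]

x has dimensions [L]; the rest of the RHS (½ t²) has dimensions [T^2].
So X must have dimensions [L T^-2] — X = a (acceleration).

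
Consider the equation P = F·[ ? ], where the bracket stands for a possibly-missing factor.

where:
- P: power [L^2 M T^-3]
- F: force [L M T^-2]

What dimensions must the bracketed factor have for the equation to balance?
[L T^-1] — velocity (e.g. v)

P has dimensions [L^2 M T^-3]; F has dimensions [L M T^-2].
The bracketed factor must supply [L^2 M T^-3] / [L M T^-2] = [L T^-1].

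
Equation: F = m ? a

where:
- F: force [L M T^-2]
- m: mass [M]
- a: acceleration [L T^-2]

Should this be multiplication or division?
multiplication (×): F = m × a

F [L M T^-2]; m [M]; a [L T^-2].
m × a → [L M T^-2] ✓
m ÷ a → [L^-1 M T^2] ✗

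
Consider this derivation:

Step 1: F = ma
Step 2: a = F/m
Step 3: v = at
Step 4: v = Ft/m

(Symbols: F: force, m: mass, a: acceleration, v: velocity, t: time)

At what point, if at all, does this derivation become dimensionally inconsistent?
No step introduces an error — all steps are dimensionally consistent.

Step 1: F = ma → LHS [L M T^-2], RHS [L M T^-2] ✓
Step 2: a = F/m → LHS [L T^-2], RHS [L T^-2] ✓
Step 3: v = at → LHS [L T^-1], RHS [L T^-1] ✓
Step 4: v = Ft/m → LHS [L T^-1], RHS [L T^-1] ✓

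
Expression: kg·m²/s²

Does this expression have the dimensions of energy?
Yes

The expression kg·m²/s² has dimensions [L^2 M T^-2], which is exactly energy [L^2 M T^-2].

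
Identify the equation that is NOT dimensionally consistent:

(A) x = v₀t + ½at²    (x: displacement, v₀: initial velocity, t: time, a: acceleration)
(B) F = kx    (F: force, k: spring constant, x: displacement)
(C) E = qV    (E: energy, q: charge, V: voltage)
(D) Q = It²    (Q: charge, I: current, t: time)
(D) Q = It²

The equation (D) Q = It² is dimensionally incorrect.

LHS (Q): [I T]
RHS (It²): [I T^2] ✗

The dimensions do not match. The other three equations balance.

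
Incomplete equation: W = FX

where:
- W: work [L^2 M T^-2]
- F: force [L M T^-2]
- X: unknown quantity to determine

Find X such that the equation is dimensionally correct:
X = d (distance), dimensions [L]

W has dimensions [L^2 M T^-2]; the rest of the RHS (F) has dimensions [L M T^-2].
So X must have dimensions [L] — X = d (distance).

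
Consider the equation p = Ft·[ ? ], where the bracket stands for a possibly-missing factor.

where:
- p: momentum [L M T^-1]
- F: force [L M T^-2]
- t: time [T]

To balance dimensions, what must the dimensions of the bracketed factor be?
Nothing is missing — the bracketed factor must be dimensionless.

p has dimensions [L M T^-1] and Ft already has dimensions [L M T^-1], so p = Ft is dimensionally complete.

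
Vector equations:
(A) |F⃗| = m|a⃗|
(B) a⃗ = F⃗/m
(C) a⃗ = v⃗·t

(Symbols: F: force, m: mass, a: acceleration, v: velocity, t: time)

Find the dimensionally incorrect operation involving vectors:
(C) a⃗ = v⃗·t

(A) |F⃗| = m|a⃗|: LHS [L M T^-2], RHS [L M T^-2] ✓ — magnitudes of vectors are scalars
(B) a⃗ = F⃗/m: LHS [L T^-2], RHS [L T^-2] ✓ — force (vector) divided by mass (scalar)
(C) a⃗ = v⃗·t: LHS [L T^-2], RHS [L] ✗ — acceleration is velocity per time; should be v⃗/t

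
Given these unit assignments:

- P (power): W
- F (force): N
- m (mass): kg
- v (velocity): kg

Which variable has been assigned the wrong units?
v

The variable v (velocity) should have units m/s, not kg.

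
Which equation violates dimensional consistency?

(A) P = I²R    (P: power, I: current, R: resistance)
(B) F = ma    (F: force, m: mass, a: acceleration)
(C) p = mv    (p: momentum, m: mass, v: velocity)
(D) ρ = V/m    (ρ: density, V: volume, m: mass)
(D) ρ = V/m

The equation (D) ρ = V/m is dimensionally incorrect.

LHS (ρ): [L^-3 M]
RHS (V/m): [L^3 M^-1] ✗

The dimensions do not match. The other three equations balance.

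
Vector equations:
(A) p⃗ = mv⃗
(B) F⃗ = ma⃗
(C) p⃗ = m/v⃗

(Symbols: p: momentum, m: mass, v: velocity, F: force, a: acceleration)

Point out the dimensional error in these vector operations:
(C) p⃗ = m/v⃗

(A) p⃗ = mv⃗: LHS [L M T^-1], RHS [L M T^-1] ✓ — mass (scalar) times velocity (vector)
(B) F⃗ = ma⃗: LHS [L M T^-2], RHS [L M T^-2] ✓ — Force and acceleration are vectors, mass is a scalar
(C) p⃗ = m/v⃗: LHS [L M T^-1], RHS [L^-1 M T] ✗ — momentum is mass times velocity; should be mv⃗ (and division by a vector is undefined)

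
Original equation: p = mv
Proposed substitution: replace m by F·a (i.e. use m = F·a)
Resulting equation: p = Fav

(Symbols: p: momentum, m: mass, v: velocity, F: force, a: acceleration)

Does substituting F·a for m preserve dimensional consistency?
No

[m] = [M] and [F·a] = [L^2 M T^-4]. These differ, so the substitution replaces a quantity by one of different dimensions and the result p = Fav has LHS [L M T^-1] vs RHS [L^3 M T^-5] — inconsistent.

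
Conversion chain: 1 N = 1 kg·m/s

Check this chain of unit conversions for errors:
The chain is incorrect (it contains an error).

Incorrect: Newton is kg·m/s², not kg·m/s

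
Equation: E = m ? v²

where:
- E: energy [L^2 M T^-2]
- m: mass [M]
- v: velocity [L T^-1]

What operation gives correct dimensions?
multiplication (×): E = m × v²

E [L^2 M T^-2]; m [M]; v² [L^2 T^-2].
m × v² → [L^2 M T^-2] ✓
m ÷ v² → [L^-2 M T^2] ✗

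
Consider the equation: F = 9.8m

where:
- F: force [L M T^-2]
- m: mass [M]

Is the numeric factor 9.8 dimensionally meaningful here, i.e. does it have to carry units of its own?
Yes

F has dimensions [L M T^-2], while m alone has dimensions [M]. For the equation to balance, the factor 9.8 must carry dimensions [L T^-2] — it is a dimensional constant (a numerical value of a physical quantity with its units suppressed), not a pure number.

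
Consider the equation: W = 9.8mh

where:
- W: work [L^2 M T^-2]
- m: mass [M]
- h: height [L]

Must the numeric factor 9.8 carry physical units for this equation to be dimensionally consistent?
Yes

W has dimensions [L^2 M T^-2], while mh alone has dimensions [L M]. For the equation to balance, the factor 9.8 must carry dimensions [L T^-2] — it is a dimensional constant (a numerical value of a physical quantity with its units suppressed), not a pure number.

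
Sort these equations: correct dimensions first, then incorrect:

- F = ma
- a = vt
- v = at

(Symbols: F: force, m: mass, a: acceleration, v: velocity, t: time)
Dimensionally correct: F = ma, v = at
Dimensionally incorrect: a = vt
Ordered (correct first, then incorrect): F = ma, v = at, a = vt

- F = ma: LHS [L M T^-2], RHS [L M T^-2] → correct ✓
- a = vt: LHS [L T^-2], RHS [L] → incorrect ✗
- v = at: LHS [L T^-1], RHS [L T^-1] → correct ✓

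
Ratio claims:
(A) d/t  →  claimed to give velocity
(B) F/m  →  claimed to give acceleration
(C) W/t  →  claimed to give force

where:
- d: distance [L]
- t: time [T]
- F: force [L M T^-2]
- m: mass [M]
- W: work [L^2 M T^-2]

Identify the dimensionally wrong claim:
(C) W/t does not give force

(A) d/t: [L T^-1] = velocity [L T^-1] ✓
(B) F/m: [L T^-2] = acceleration [L T^-2] ✓
(C) W/t: [L^2 M T^-3] ≠ force [L M T^-2] ✗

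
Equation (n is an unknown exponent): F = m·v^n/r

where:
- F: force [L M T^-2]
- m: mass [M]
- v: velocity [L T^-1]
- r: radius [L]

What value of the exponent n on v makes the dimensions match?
n = 2

F has dimensions [L M T^-2]; v has dimensions [L T^-1].
The rest of the RHS has dimensions [L^-1 M], so v^n must supply [L^2 T^-2].
With n = 2: m·v^2/r has dimensions [L M T^-2], matching the LHS ✓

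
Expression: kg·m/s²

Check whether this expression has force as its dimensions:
Yes

The expression kg·m/s² has dimensions [L M T^-2], which is exactly force [L M T^-2].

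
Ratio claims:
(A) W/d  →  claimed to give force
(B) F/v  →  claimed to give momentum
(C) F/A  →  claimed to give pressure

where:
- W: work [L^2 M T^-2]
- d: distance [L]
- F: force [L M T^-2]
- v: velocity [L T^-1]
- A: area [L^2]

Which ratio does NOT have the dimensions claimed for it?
(B) F/v does not give momentum

(A) W/d: [L M T^-2] = force [L M T^-2] ✓
(B) F/v: [M T^-1] ≠ momentum [L M T^-1] ✗
(C) F/A: [L^-1 M T^-2] = pressure [L^-1 M T^-2] ✓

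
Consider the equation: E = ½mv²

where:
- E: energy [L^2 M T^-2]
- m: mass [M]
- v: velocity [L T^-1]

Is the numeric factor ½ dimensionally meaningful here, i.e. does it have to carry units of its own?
No

E has dimensions [L^2 M T^-2] and mv² already has dimensions [L^2 M T^-2], so the equation balances without ½ contributing any dimensions. ½ is a pure (dimensionless) number; changing or removing it would not affect dimensional consistency.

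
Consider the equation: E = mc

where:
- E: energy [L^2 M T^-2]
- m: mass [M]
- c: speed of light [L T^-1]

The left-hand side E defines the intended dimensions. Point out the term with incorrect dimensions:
The right-hand side term mc

E has dimensions [L^2 M T^-2], but mc has dimensions [L M T^-1], so the term mc is dimensionally wrong for E.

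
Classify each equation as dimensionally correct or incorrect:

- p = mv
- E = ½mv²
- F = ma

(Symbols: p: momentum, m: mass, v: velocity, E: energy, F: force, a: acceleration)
Dimensionally correct: p = mv, E = ½mv², F = ma
Dimensionally incorrect: none
Ordered (correct first, then incorrect): p = mv, E = ½mv², F = ma

- p = mv: LHS [L M T^-1], RHS [L M T^-1] → correct ✓
- E = ½mv²: LHS [L^2 M T^-2], RHS [L^2 M T^-2] → correct ✓
- F = ma: LHS [L M T^-2], RHS [L M T^-2] → correct ✓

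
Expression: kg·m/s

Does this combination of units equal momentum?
Yes

The expression kg·m/s has dimensions [L M T^-1], which is exactly momentum [L M T^-1].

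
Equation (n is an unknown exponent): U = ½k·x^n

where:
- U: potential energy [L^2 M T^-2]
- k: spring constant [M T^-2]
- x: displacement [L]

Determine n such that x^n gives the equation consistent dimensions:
n = 2

U has dimensions [L^2 M T^-2]; x has dimensions [L].
The rest of the RHS has dimensions [M T^-2], so x^n must supply [L^2].
With n = 2: ½k·x^2 has dimensions [L^2 M T^-2], matching the LHS ✓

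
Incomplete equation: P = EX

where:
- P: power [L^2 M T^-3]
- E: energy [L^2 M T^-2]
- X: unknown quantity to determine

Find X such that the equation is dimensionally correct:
X = f (inverse time / frequency (1/t)), dimensions [T^-1]

P has dimensions [L^2 M T^-3]; the rest of the RHS (E) has dimensions [L^2 M T^-2].
So X must have dimensions [T^-1] — X = f (inverse time / frequency (1/t)).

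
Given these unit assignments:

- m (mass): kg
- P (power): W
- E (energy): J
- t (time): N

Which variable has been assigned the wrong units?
t

The variable t (time) should have units s, not N.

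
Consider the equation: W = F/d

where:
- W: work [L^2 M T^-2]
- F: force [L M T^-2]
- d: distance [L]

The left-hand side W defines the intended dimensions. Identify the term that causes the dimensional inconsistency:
The right-hand side term F/d

W has dimensions [L^2 M T^-2], but F/d has dimensions [M T^-2], so the term F/d is dimensionally wrong for W.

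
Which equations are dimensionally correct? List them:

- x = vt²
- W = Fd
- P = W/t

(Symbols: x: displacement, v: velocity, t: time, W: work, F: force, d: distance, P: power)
Dimensionally correct: W = Fd, P = W/t
Dimensionally incorrect: x = vt²
Ordered (correct first, then incorrect): W = Fd, P = W/t, x = vt²

- x = vt²: LHS [L], RHS [L T] → incorrect ✗
- W = Fd: LHS [L^2 M T^-2], RHS [L^2 M T^-2] → correct ✓
- P = W/t: LHS [L^2 M T^-3], RHS [L^2 M T^-3] → correct ✓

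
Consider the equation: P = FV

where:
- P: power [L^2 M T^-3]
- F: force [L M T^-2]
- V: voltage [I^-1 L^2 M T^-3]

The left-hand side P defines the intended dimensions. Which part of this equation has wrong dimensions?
The right-hand side term FV

P has dimensions [L^2 M T^-3], but FV has dimensions [I^-1 L^3 M^2 T^-5], so the term FV is dimensionally wrong for P.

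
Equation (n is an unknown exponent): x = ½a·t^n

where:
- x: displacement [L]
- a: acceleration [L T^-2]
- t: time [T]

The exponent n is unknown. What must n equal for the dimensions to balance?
n = 2

x has dimensions [L]; t has dimensions [T].
The rest of the RHS has dimensions [L T^-2], so t^n must supply [T^2].
With n = 2: ½a·t^2 has dimensions [L], matching the LHS ✓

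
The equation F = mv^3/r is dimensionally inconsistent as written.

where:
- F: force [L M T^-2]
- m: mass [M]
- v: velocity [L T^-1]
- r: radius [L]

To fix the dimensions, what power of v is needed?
The exponent of v should be 2: F = mv^2/r

The LHS F has dimensions [L M T^-2]; v has dimensions [L T^-1].
As written, the RHS mv^3/r (exponent 3 on v) has dimensions [L^2 M T^-3], which does not match.
With exponent 2, the RHS mv^2/r has dimensions [L M T^-2], matching the LHS.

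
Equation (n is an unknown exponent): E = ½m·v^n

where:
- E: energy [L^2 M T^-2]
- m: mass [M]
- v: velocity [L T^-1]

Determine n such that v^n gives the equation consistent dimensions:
n = 2

E has dimensions [L^2 M T^-2]; v has dimensions [L T^-1].
The rest of the RHS has dimensions [M], so v^n must supply [L^2 T^-2].
With n = 2: ½m·v^2 has dimensions [L^2 M T^-2], matching the LHS ✓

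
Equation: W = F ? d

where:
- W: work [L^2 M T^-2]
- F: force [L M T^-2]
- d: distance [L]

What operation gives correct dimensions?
multiplication (×): W = F × d

W [L^2 M T^-2]; F [L M T^-2]; d [L].
F × d → [L^2 M T^-2] ✓
F ÷ d → [M T^-2] ✗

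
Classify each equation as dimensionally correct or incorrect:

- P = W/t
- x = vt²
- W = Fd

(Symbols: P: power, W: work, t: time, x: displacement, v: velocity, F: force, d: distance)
Dimensionally correct: P = W/t, W = Fd
Dimensionally incorrect: x = vt²
Ordered (correct first, then incorrect): P = W/t, W = Fd, x = vt²

- P = W/t: LHS [L^2 M T^-3], RHS [L^2 M T^-3] → correct ✓
- x = vt²: LHS [L], RHS [L T] → incorrect ✗
- W = Fd: LHS [L^2 M T^-2], RHS [L^2 M T^-2] → correct ✓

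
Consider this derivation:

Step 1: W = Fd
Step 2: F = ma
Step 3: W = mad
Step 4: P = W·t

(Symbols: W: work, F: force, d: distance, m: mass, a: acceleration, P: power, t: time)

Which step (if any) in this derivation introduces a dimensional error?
Step 4

Step 1: W = Fd → LHS [L^2 M T^-2], RHS [L^2 M T^-2] ✓
Step 2: F = ma → LHS [L M T^-2], RHS [L M T^-2] ✓
Step 3: W = mad → LHS [L^2 M T^-2], RHS [L^2 M T^-2] ✓
Step 4: P = W·t → LHS [L^2 M T^-3], RHS [L^2 M T^-1] ✗

The first dimensional inconsistency appears in step 4: P = W·t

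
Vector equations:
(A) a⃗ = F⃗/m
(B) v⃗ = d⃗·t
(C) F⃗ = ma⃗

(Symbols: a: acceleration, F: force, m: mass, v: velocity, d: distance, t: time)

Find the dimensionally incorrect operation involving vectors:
(B) v⃗ = d⃗·t

(A) a⃗ = F⃗/m: LHS [L T^-2], RHS [L T^-2] ✓ — force (vector) divided by mass (scalar)
(B) v⃗ = d⃗·t: LHS [L T^-1], RHS [L T] ✗ — velocity is displacement per time; should be d⃗/t
(C) F⃗ = ma⃗: LHS [L M T^-2], RHS [L M T^-2] ✓ — Force and acceleration are vectors, mass is a scalar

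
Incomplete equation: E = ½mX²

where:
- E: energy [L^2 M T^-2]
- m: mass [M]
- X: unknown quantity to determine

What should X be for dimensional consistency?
X = v (velocity), dimensions [L T^-1]

E has dimensions [L^2 M T^-2]; the rest of the RHS (½m) has dimensions [M].
So X² must have dimensions [L^2 T^-2], i.e. X has dimensions [L T^-1] — X = v (velocity).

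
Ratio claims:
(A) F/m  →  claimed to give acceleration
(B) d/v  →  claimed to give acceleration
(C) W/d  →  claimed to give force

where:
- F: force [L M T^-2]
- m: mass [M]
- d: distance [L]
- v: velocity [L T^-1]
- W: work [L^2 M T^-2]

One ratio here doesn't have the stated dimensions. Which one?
(B) d/v does not give acceleration

(A) F/m: [L T^-2] = acceleration [L T^-2] ✓
(B) d/v: [T] ≠ acceleration [L T^-2] ✗
(C) W/d: [L M T^-2] = force [L M T^-2] ✓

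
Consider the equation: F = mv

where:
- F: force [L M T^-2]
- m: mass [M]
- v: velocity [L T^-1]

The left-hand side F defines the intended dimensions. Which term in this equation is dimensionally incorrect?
The right-hand side term mv

F has dimensions [L M T^-2], but mv has dimensions [L M T^-1], so the term mv is dimensionally wrong for F.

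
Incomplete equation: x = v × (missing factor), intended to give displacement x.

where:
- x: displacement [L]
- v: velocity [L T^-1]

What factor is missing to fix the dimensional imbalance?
t (time), dimensions [T]

x has dimensions [L] and v has dimensions [L T^-1].
The missing factor must have dimensions [L] / [L T^-1] = [T], i.e. time (t).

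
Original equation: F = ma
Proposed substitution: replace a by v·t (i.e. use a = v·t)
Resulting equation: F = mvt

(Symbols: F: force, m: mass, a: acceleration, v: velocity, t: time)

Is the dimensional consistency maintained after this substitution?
No

[a] = [L T^-2] and [v·t] = [L]. These differ, so the substitution replaces a quantity by one of different dimensions and the result F = mvt has LHS [L M T^-2] vs RHS [L M] — inconsistent.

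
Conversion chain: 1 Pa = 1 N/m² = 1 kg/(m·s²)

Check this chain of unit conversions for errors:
The chain is correct (no errors).

Correct: Pascal is Newton per square meter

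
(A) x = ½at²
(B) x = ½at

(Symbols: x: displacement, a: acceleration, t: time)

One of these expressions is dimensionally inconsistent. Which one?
(B)

(A) x = ½at²: LHS [L], RHS [L] ✓
(B) x = ½at: LHS [L], RHS [L T^-1] ✗

Expression (B) x = ½at is dimensionally incorrect.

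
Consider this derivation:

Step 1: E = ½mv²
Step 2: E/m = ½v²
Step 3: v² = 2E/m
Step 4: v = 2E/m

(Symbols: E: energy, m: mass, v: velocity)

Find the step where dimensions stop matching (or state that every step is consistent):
Step 4

Step 1: E = ½mv² → LHS [L^2 M T^-2], RHS [L^2 M T^-2] ✓
Step 2: E/m = ½v² → LHS [L^2 T^-2], RHS [L^2 T^-2] ✓
Step 3: v² = 2E/m → LHS [L^2 T^-2], RHS [L^2 T^-2] ✓
Step 4: v = 2E/m → LHS [L T^-1], RHS [L^2 T^-2] ✗

The first dimensional inconsistency appears in step 4: v = 2E/m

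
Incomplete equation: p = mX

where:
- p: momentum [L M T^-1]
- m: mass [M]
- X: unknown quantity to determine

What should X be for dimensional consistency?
X = v (velocity), dimensions [L T^-1]

p has dimensions [L M T^-1]; the rest of the RHS (m) has dimensions [M].
So X must have dimensions [L T^-1] — X = v (velocity).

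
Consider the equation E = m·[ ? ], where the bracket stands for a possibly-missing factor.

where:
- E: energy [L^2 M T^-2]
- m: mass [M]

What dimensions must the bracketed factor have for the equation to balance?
[L^2 T^-2] — velocity squared (e.g. v²)

E has dimensions [L^2 M T^-2]; m has dimensions [M].
The bracketed factor must supply [L^2 M T^-2] / [M] = [L^2 T^-2].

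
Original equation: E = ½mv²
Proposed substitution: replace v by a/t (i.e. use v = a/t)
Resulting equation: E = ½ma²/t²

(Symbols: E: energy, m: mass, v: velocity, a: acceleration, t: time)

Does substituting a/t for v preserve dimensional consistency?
No

[v] = [L T^-1] and [a/t] = [L T^-3]. These differ, so the substitution replaces a quantity by one of different dimensions and the result E = ½ma²/t² has LHS [L^2 M T^-2] vs RHS [L^2 M T^-6] — inconsistent.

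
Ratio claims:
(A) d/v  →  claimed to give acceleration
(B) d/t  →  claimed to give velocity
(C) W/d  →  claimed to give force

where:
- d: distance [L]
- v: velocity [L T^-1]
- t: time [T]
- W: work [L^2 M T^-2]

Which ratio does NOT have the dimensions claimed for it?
(A) d/v does not give acceleration

(A) d/v: [T] ≠ acceleration [L T^-2] ✗
(B) d/t: [L T^-1] = velocity [L T^-1] ✓
(C) W/d: [L M T^-2] = force [L M T^-2] ✓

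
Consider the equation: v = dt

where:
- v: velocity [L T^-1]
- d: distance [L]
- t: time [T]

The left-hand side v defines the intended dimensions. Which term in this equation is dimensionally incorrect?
The right-hand side term dt

v has dimensions [L T^-1], but dt has dimensions [L T], so the term dt is dimensionally wrong for v.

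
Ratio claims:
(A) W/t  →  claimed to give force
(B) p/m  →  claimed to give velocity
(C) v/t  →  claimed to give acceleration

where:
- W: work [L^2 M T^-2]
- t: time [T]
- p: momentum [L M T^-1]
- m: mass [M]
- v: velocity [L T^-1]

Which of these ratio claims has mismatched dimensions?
(A) W/t does not give force

(A) W/t: [L^2 M T^-3] ≠ force [L M T^-2] ✗
(B) p/m: [L T^-1] = velocity [L T^-1] ✓
(C) v/t: [L T^-2] = acceleration [L T^-2] ✓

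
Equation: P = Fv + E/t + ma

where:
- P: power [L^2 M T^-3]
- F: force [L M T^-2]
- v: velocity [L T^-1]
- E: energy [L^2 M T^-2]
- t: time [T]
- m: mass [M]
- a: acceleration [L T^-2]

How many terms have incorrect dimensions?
1

LHS P: [L^2 M T^-3]
- Fv: [L^2 M T^-3] ✓
- E/t: [L^2 M T^-3] ✓
- ma: [L M T^-2] ✗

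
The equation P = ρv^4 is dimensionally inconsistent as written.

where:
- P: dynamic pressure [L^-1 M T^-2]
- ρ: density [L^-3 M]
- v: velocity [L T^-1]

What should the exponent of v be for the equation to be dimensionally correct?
The exponent of v should be 2: P = ρv^2

The LHS P has dimensions [L^-1 M T^-2]; v has dimensions [L T^-1].
As written, the RHS ρv^4 (exponent 4 on v) has dimensions [L M T^-4], which does not match.
With exponent 2, the RHS ρv^2 has dimensions [L^-1 M T^-2], matching the LHS.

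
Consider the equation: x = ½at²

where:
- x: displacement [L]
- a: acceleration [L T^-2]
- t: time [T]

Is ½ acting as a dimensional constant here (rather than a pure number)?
No

x has dimensions [L] and at² already has dimensions [L], so the equation balances without ½ contributing any dimensions. ½ is a pure (dimensionless) number; changing or removing it would not affect dimensional consistency.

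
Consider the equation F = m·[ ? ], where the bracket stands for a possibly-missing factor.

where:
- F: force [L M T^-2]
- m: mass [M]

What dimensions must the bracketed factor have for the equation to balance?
[L T^-2] — acceleration (e.g. a)

F has dimensions [L M T^-2]; m has dimensions [M].
The bracketed factor must supply [L M T^-2] / [M] = [L T^-2].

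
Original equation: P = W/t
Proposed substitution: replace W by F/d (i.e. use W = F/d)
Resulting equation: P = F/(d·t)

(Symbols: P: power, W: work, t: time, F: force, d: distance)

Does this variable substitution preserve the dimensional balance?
No

[W] = [L^2 M T^-2] and [F/d] = [M T^-2]. These differ, so the substitution replaces a quantity by one of different dimensions and the result P = F/(d·t) has LHS [L^2 M T^-3] vs RHS [M T^-3] — inconsistent.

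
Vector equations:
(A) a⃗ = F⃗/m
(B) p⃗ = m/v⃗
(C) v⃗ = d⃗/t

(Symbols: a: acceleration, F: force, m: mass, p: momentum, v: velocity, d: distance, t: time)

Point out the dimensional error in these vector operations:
(B) p⃗ = m/v⃗

(A) a⃗ = F⃗/m: LHS [L T^-2], RHS [L T^-2] ✓ — force (vector) divided by mass (scalar)
(B) p⃗ = m/v⃗: LHS [L M T^-1], RHS [L^-1 M T] ✗ — momentum is mass times velocity; should be mv⃗ (and division by a vector is undefined)
(C) v⃗ = d⃗/t: LHS [L T^-1], RHS [L T^-1] ✓ — displacement (vector) divided by time (scalar)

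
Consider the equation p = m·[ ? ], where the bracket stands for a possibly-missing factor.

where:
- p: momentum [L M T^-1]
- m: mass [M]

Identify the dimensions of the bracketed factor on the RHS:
[L T^-1] — velocity (e.g. v)

p has dimensions [L M T^-1]; m has dimensions [M].
The bracketed factor must supply [L M T^-1] / [M] = [L T^-1].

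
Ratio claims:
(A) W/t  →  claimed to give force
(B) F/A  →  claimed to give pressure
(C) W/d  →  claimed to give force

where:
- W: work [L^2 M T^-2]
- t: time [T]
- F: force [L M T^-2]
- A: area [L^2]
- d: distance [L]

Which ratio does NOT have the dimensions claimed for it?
(A) W/t does not give force

(A) W/t: [L^2 M T^-3] ≠ force [L M T^-2] ✗
(B) F/A: [L^-1 M T^-2] = pressure [L^-1 M T^-2] ✓
(C) W/d: [L M T^-2] = force [L M T^-2] ✓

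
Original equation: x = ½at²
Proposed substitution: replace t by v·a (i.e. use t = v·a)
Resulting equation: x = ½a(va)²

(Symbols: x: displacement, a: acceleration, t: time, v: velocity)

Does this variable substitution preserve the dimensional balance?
No

[t] = [T] and [v·a] = [L^2 T^-3]. These differ, so the substitution replaces a quantity by one of different dimensions and the result x = ½a(va)² has LHS [L] vs RHS [L^5 T^-8] — inconsistent.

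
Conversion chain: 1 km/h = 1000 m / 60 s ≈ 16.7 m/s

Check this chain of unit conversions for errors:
The chain is incorrect (it contains an error).

Incorrect: 1 h = 3600 s, not 60 s (1 km/h ≈ 0.278 m/s)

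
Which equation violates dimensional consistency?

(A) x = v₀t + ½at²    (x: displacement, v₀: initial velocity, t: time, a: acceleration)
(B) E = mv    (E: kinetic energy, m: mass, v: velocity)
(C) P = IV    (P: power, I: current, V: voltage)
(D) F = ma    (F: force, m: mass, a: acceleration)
(B) E = mv

The equation (B) E = mv is dimensionally incorrect.

LHS (E): [L^2 M T^-2]
RHS (mv): [L M T^-1] ✗

The dimensions do not match. The other three equations balance.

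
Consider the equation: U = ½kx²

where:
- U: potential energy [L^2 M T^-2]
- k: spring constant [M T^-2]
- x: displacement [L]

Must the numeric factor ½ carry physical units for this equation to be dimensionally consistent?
No

U has dimensions [L^2 M T^-2] and kx² already has dimensions [L^2 M T^-2], so the equation balances without ½ contributing any dimensions. ½ is a pure (dimensionless) number; changing or removing it would not affect dimensional consistency.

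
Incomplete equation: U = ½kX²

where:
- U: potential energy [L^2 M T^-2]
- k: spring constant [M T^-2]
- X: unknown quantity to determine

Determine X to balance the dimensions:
X = x (displacement), dimensions [L]

U has dimensions [L^2 M T^-2]; the rest of the RHS (½k) has dimensions [M T^-2].
So X² must have dimensions [L^2], i.e. X has dimensions [L] — X = x (displacement).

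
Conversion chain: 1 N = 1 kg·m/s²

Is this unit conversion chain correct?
The chain is correct (no errors).

Correct: Newton is defined as kg·m/s²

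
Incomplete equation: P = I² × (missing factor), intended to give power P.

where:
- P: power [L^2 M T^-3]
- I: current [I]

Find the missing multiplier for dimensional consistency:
R (resistance), dimensions [I^-2 L^2 M T^-3]

P has dimensions [L^2 M T^-3] and I² has dimensions [I^2].
The missing factor must have dimensions [L^2 M T^-3] / [I^2] = [I^-2 L^2 M T^-3], i.e. resistance (R).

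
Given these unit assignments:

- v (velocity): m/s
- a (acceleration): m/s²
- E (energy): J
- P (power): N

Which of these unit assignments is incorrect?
P

The variable P (power) should have units W, not N.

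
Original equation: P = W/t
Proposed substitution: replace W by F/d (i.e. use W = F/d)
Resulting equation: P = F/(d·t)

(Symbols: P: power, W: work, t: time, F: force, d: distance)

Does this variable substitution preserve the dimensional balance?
No

[W] = [L^2 M T^-2] and [F/d] = [M T^-2]. These differ, so the substitution replaces a quantity by one of different dimensions and the result P = F/(d·t) has LHS [L^2 M T^-3] vs RHS [M T^-3] — inconsistent.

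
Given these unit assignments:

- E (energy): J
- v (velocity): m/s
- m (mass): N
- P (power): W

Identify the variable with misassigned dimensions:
m

The variable m (mass) should have units kg, not N.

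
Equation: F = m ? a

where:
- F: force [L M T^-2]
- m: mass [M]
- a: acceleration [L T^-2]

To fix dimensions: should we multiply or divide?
multiplication (×): F = m × a

F [L M T^-2]; m [M]; a [L T^-2].
m × a → [L M T^-2] ✓
m ÷ a → [L^-1 M T^2] ✗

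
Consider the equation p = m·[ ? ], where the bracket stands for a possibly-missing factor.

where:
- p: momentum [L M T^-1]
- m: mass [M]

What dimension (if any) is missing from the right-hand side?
[L T^-1] — velocity (e.g. v)

p has dimensions [L M T^-1]; m has dimensions [M].
The bracketed factor must supply [L M T^-1] / [M] = [L T^-1].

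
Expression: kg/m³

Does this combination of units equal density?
Yes

The expression kg/m³ has dimensions [L^-3 M], which is exactly density [L^-3 M].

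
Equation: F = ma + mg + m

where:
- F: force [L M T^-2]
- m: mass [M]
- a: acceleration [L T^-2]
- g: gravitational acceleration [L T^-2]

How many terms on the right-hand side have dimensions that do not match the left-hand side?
1

LHS F: [L M T^-2]
- ma: [L M T^-2] ✓
- mg: [L M T^-2] ✓
- m: [M] ✗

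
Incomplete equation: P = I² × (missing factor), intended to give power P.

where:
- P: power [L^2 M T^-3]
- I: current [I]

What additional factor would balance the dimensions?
R (resistance), dimensions [I^-2 L^2 M T^-3]

P has dimensions [L^2 M T^-3] and I² has dimensions [I^2].
The missing factor must have dimensions [L^2 M T^-3] / [I^2] = [I^-2 L^2 M T^-3], i.e. resistance (R).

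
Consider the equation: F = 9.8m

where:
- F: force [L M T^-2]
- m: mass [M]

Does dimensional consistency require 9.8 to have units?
Yes

F has dimensions [L M T^-2], while m alone has dimensions [M]. For the equation to balance, the factor 9.8 must carry dimensions [L T^-2] — it is a dimensional constant (a numerical value of a physical quantity with its units suppressed), not a pure number.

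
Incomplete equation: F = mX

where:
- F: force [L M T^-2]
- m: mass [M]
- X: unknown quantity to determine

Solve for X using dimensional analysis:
X = a (acceleration), dimensions [L T^-2]

F has dimensions [L M T^-2]; the rest of the RHS (m) has dimensions [M].
So X must have dimensions [L T^-2] — X = a (acceleration).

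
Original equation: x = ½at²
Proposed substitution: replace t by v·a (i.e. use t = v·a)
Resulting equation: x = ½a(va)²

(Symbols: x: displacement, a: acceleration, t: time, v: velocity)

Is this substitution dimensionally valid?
No

[t] = [T] and [v·a] = [L^2 T^-3]. These differ, so the substitution replaces a quantity by one of different dimensions and the result x = ½a(va)² has LHS [L] vs RHS [L^5 T^-8] — inconsistent.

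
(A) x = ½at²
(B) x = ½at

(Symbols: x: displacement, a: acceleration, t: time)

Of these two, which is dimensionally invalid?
(B)

(A) x = ½at²: LHS [L], RHS [L] ✓
(B) x = ½at: LHS [L], RHS [L T^-1] ✗

Expression (B) x = ½at is dimensionally incorrect.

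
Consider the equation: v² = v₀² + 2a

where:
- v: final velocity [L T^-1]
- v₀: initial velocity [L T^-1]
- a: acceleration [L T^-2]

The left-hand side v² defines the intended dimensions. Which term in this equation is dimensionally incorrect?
The term 2a

Checking each RHS term against the LHS:
- v₀²: [L^2 T^-2] — matches v² [L^2 T^-2] ✓
- 2a: [L T^-2] — does NOT match v² [L^2 T^-2] ✗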